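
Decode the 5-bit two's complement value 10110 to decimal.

MSB is 1, so the value is negative. Find the magnitude:
1. Invert bits:  01001
2. Add 1:        01010  = 10
3. Apply sign:   -10

Answer: -10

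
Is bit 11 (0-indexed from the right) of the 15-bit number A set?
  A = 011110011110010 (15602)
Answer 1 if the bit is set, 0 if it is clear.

Bit 11 is the 12th from the right.
  011110011110010
     ^
That bit is 1.

Answer: 1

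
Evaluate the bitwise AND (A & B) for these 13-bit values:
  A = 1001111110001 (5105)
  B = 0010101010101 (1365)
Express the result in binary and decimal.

Apply & to each column (1 only where both bits are 1):
  1001111110001
& 0010101010101
---------------
  0000101010001

Answer: 0000101010001 (337)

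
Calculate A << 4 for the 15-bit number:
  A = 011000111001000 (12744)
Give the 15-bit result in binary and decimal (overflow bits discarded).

Shift left by 4: drop the top 4 bit(s), append 4 zero(s) on the right.
  011000111001000  ->  discard [0110], keep [00111001000], append 0000
= 001110010000000

Answer: 001110010000000 (7296)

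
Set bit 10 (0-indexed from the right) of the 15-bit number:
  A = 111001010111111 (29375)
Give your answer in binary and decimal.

Mask = 1 << 10 = 000010000000000
Bit 10 of A is 0, so OR-ing with the mask flips it to 1.
  111001010111111
| 000010000000000
-----------------
  111011010111111

Answer: 111011010111111 (30399)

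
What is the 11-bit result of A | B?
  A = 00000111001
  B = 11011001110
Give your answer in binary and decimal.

Apply | to each column (1 where either bit is 1):
  00000111001
| 11011001110
-------------
  11011111111

Answer: 11011111111 (1791)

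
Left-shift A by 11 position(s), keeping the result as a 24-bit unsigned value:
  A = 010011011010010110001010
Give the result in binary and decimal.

Shift left by 11: drop the top 11 bit(s), append 11 zero(s) on the right.
  010011011010010110001010  ->  discard [01001101101], keep [0010110001010], append 00000000000
= 001011000101000000000000

Answer: 001011000101000000000000 (2904064)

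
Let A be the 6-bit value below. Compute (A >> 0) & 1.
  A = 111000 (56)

Bit 0 is the 1st from the right.
  111000
       ^
That bit is 0.

Answer: 0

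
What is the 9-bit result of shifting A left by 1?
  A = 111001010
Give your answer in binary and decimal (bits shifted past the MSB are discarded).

Shift left by 1: drop the top 1 bit(s), append 1 zero(s) on the right.
  111001010  ->  discard [1], keep [11001010], append 0
= 110010100

Answer: 110010100 (404)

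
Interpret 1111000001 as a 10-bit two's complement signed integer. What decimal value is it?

MSB is 1, so the value is negative. Find the magnitude:
1. Invert bits:  0000111110
2. Add 1:        0000111111  = 63
3. Apply sign:   -63

Answer: -63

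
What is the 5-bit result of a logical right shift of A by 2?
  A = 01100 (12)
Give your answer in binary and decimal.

Logical shift right by 2: drop the bottom 2 bit(s), prepend 2 zero(s) on the left.
  01100  ->  keep [011], discard [00], prepend 00
= 00011

Answer: 00011 (3)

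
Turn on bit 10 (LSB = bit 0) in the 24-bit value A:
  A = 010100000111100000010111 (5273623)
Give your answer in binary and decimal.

Mask = 1 << 10 = 000000000000010000000000
Bit 10 of A is 0, so OR-ing with the mask flips it to 1.
  010100000111100000010111
| 000000000000010000000000
--------------------------
  010100000111110000010111

Answer: 010100000111110000010111 (5274647)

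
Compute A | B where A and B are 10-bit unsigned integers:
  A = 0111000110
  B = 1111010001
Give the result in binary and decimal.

Apply | to each column (1 where either bit is 1):
  0111000110
| 1111010001
------------
  1111010111

Answer: 1111010111 (983)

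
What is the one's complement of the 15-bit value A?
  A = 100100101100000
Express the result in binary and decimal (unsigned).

Flip each bit (0->1, 1->0):
  100100101100000
  011011010011111

Answer: 011011010011111 (13983)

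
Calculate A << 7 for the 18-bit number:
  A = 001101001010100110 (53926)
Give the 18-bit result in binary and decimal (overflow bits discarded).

Shift left by 7: drop the top 7 bit(s), append 7 zero(s) on the right.
  001101001010100110  ->  discard [0011010], keep [01010100110], append 0000000
= 010101001100000000

Answer: 010101001100000000 (86784)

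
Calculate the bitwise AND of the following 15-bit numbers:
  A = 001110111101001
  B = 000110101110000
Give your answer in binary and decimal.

Apply & to each column (1 only where both bits are 1):
  001110111101001
& 000110101110000
-----------------
  000110101100000

Answer: 000110101100000 (3424)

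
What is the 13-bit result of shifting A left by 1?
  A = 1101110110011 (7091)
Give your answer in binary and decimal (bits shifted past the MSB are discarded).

Shift left by 1: drop the top 1 bit(s), append 1 zero(s) on the right.
  1101110110011  ->  discard [1], keep [101110110011], append 0
= 1011101100110

Answer: 1011101100110 (5990)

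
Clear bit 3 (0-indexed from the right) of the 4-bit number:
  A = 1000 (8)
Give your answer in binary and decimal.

Mask = ~(1 << 3) = 0111
Bit 3 of A is 1, so AND-ing with the mask clears it to 0.
  1000
& 0111
------
  0000

Answer: 0000 (0)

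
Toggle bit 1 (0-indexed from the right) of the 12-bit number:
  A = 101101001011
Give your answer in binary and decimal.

Mask = 1 << 1 = 000000000010
Bit 1 of A is 1; XOR with the mask flips it to 0.
  101101001011
^ 000000000010
--------------
  101101001001

Answer: 101101001001 (2889)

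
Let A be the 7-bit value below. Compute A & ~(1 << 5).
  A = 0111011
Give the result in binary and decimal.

Mask = ~(1 << 5) = 1011111
Bit 5 of A is 1, so AND-ing with the mask clears it to 0.
  0111011
& 1011111
---------
  0011011

Answer: 0011011 (27)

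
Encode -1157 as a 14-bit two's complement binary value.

1. Binary of +1157:  00010010000101
2. Invert bits:     11101101111010
3. Add 1:           11101101111011

Answer: 11101101111011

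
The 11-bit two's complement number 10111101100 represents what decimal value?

MSB is 1, so the value is negative. Find the magnitude:
1. Invert bits:  01000010011
2. Add 1:        01000010100  = 532
3. Apply sign:   -532

Answer: -532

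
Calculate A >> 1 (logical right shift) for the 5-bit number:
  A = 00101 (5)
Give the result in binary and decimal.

Logical shift right by 1: drop the bottom 1 bit(s), prepend 1 zero(s) on the left.
  00101  ->  keep [0010], discard [1], prepend 0
= 00010

Answer: 00010 (2)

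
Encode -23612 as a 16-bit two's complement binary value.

1. Binary of +23612:  0101110000111100
2. Invert bits:     1010001111000011
3. Add 1:           1010001111000100

Answer: 1010001111000100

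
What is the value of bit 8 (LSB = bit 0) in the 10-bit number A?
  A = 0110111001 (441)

Bit 8 is the 9th from the right.
  0110111001
   ^
That bit is 1.

Answer: 1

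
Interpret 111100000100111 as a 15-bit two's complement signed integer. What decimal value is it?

MSB is 1, so the value is negative. Find the magnitude:
1. Invert bits:  000011111011000
2. Add 1:        000011111011001  = 2009
3. Apply sign:   -2009

Answer: -2009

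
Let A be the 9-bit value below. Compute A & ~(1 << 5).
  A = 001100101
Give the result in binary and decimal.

Mask = ~(1 << 5) = 111011111
Bit 5 of A is 1, so AND-ing with the mask clears it to 0.
  001100101
& 111011111
-----------
  001000101

Answer: 001000101 (69)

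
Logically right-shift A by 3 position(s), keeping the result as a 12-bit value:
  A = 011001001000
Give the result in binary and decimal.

Logical shift right by 3: drop the bottom 3 bit(s), prepend 3 zero(s) on the left.
  011001001000  ->  keep [011001001], discard [000], prepend 000
= 000011001001

Answer: 000011001001 (201)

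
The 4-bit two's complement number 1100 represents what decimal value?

MSB is 1, so the value is negative. Find the magnitude:
1. Invert bits:  0011
2. Add 1:        0100  = 4
3. Apply sign:   -4

Answer: -4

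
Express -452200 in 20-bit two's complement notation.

1. Binary of +452200:  01101110011001101000
2. Invert bits:     10010001100110010111
3. Add 1:           10010001100110011000

Answer: 10010001100110011000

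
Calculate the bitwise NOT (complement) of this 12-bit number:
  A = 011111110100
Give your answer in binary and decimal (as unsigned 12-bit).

Flip each bit (0->1, 1->0):
  011111110100
  100000001011

Answer: 100000001011 (2059)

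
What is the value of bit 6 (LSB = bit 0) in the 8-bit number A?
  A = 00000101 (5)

Bit 6 is the 7th from the right.
  00000101
   ^
That bit is 0.

Answer: 0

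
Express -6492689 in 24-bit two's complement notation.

1. Binary of +6492689:  011000110001001000010001
2. Invert bits:     100111001110110111101110
3. Add 1:           100111001110110111101111

Answer: 100111001110110111101111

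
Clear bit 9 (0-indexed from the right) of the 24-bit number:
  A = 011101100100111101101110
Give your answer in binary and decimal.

Mask = ~(1 << 9) = 111111111111110111111111
Bit 9 of A is 1, so AND-ing with the mask clears it to 0.
  011101100100111101101110
& 111111111111110111111111
--------------------------
  011101100100110101101110

Answer: 011101100100110101101110 (7753070)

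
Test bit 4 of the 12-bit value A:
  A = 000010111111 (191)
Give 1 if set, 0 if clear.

Bit 4 is the 5th from the right.
  000010111111
         ^
That bit is 1.

Answer: 1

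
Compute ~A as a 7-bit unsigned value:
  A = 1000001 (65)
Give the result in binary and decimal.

Flip each bit (0->1, 1->0):
  1000001
  0111110

Answer: 0111110 (62)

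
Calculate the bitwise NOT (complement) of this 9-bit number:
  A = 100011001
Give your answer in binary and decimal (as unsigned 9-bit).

Flip each bit (0->1, 1->0):
  100011001
  011100110

Answer: 011100110 (230)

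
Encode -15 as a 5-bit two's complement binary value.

1. Binary of +15:  01111
2. Invert bits:     10000
3. Add 1:           10001

Answer: 10001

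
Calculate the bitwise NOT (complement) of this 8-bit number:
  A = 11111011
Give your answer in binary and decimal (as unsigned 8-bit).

Flip each bit (0->1, 1->0):
  11111011
  00000100

Answer: 00000100 (4)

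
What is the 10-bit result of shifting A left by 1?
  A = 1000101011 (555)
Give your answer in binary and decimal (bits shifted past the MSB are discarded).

Shift left by 1: drop the top 1 bit(s), append 1 zero(s) on the right.
  1000101011  ->  discard [1], keep [000101011], append 0
= 0001010110

Answer: 0001010110 (86)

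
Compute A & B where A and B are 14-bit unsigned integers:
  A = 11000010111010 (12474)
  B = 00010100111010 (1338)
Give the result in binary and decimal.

Apply & to each column (1 only where both bits are 1):
  11000010111010
& 00010100111010
----------------
  00000000111010

Answer: 00000000111010 (58)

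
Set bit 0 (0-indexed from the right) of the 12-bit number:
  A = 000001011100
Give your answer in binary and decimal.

Mask = 1 << 0 = 000000000001
Bit 0 of A is 0, so OR-ing with the mask flips it to 1.
  000001011100
| 000000000001
--------------
  000001011101

Answer: 000001011101 (93)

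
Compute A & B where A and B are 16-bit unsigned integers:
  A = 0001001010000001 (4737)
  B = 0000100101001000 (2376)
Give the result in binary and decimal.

Apply & to each column (1 only where both bits are 1):
  0001001010000001
& 0000100101001000
------------------
  0000000000000000

Answer: 0000000000000000 (0)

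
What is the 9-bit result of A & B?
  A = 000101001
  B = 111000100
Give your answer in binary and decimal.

Apply & to each column (1 only where both bits are 1):
  000101001
& 111000100
-----------
  000000000

Answer: 000000000 (0)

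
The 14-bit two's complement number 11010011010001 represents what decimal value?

MSB is 1, so the value is negative. Find the magnitude:
1. Invert bits:  00101100101110
2. Add 1:        00101100101111  = 2863
3. Apply sign:   -2863

Answer: -2863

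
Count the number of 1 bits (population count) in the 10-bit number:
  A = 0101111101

0101111101
1-bits at positions (from bit 0 = LSB): 0, 2, 3, 4, 5, 6, 8
Count = 7

Answer: 7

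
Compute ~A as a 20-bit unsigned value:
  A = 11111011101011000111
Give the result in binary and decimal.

Flip each bit (0->1, 1->0):
  11111011101011000111
  00000100010100111000

Answer: 00000100010100111000 (17720)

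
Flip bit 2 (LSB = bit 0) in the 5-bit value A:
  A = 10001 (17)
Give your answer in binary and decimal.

Mask = 1 << 2 = 00100
Bit 2 of A is 0; XOR with the mask flips it to 1.
  10001
^ 00100
-------
  10101

Answer: 10101 (21)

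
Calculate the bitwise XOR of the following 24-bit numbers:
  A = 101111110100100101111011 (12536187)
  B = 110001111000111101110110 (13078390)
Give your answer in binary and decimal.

Apply ^ to each column (1 where bits differ):
  101111110100100101111011
^ 110001111000111101110110
--------------------------
  011110001100011000001101

Answer: 011110001100011000001101 (7915021)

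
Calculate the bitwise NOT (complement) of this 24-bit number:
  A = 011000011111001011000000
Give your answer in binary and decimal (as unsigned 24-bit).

Flip each bit (0->1, 1->0):
  011000011111001011000000
  100111100000110100111111

Answer: 100111100000110100111111 (10358079)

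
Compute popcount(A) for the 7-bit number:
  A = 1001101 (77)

1001101
1-bits at positions (from bit 0 = LSB): 0, 2, 3, 6
Count = 4

Answer: 4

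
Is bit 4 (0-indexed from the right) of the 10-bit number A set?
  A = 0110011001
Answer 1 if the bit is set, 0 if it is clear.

Bit 4 is the 5th from the right.
  0110011001
       ^
That bit is 1.

Answer: 1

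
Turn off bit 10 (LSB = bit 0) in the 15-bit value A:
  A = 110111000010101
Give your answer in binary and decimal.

Mask = ~(1 << 10) = 111101111111111
Bit 10 of A is 1, so AND-ing with the mask clears it to 0.
  110111000010101
& 111101111111111
-----------------
  110101000010101

Answer: 110101000010101 (27157)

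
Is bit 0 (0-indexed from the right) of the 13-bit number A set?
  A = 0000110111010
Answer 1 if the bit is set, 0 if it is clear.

Bit 0 is the 1st from the right.
  0000110111010
              ^
That bit is 0.

Answer: 0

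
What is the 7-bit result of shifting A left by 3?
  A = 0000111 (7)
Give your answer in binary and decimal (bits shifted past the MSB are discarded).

Shift left by 3: drop the top 3 bit(s), append 3 zero(s) on the right.
  0000111  ->  discard [000], keep [0111], append 000
= 0111000

Answer: 0111000 (56)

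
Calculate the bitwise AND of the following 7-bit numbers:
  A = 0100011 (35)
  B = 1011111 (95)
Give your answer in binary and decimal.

Apply & to each column (1 only where both bits are 1):
  0100011
& 1011111
---------
  0000011

Answer: 0000011 (3)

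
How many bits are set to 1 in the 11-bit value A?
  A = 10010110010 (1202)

10010110010
1-bits at positions (from bit 0 = LSB): 1, 4, 5, 7, 10
Count = 5

Answer: 5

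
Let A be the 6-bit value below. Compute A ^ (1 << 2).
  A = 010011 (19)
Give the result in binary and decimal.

Mask = 1 << 2 = 000100
Bit 2 of A is 0; XOR with the mask flips it to 1.
  010011
^ 000100
--------
  010111

Answer: 010111 (23)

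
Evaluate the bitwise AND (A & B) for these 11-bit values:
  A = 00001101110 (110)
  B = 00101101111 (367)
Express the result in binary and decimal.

Apply & to each column (1 only where both bits are 1):
  00001101110
& 00101101111
-------------
  00001101110

Answer: 00001101110 (110)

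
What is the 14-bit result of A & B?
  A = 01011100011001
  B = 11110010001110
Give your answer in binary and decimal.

Apply & to each column (1 only where both bits are 1):
  01011100011001
& 11110010001110
----------------
  01010000001000

Answer: 01010000001000 (5128)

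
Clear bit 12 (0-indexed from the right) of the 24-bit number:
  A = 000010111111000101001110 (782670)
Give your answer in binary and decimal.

Mask = ~(1 << 12) = 111111111110111111111111
Bit 12 of A is 1, so AND-ing with the mask clears it to 0.
  000010111111000101001110
& 111111111110111111111111
--------------------------
  000010111110000101001110

Answer: 000010111110000101001110 (778574)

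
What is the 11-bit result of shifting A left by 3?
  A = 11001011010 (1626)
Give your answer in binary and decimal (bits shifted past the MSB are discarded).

Shift left by 3: drop the top 3 bit(s), append 3 zero(s) on the right.
  11001011010  ->  discard [110], keep [01011010], append 000
= 01011010000

Answer: 01011010000 (720)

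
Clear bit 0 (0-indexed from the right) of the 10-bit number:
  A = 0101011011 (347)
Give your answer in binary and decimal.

Mask = ~(1 << 0) = 1111111110
Bit 0 of A is 1, so AND-ing with the mask clears it to 0.
  0101011011
& 1111111110
------------
  0101011010

Answer: 0101011010 (346)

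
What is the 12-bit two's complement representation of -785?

1. Binary of +785:  001100010001
2. Invert bits:     110011101110
3. Add 1:           110011101111

Answer: 110011101111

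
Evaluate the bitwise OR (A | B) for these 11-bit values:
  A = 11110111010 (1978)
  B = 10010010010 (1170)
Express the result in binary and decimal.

Apply | to each column (1 where either bit is 1):
  11110111010
| 10010010010
-------------
  11110111010

Answer: 11110111010 (1978)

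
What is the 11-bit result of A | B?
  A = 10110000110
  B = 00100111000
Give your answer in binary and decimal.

Apply | to each column (1 where either bit is 1):
  10110000110
| 00100111000
-------------
  10110111110

Answer: 10110111110 (1470)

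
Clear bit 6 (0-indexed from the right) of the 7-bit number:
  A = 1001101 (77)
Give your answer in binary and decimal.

Mask = ~(1 << 6) = 0111111
Bit 6 of A is 1, so AND-ing with the mask clears it to 0.
  1001101
& 0111111
---------
  0001101

Answer: 0001101 (13)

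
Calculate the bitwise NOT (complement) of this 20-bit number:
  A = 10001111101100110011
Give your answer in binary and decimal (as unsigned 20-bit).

Flip each bit (0->1, 1->0):
  10001111101100110011
  01110000010011001100

Answer: 01110000010011001100 (459980)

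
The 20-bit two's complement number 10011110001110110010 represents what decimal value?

MSB is 1, so the value is negative. Find the magnitude:
1. Invert bits:  01100001110001001101
2. Add 1:        01100001110001001110  = 400462
3. Apply sign:   -400462

Answer: -400462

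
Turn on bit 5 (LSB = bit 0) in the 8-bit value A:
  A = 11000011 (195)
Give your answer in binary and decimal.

Mask = 1 << 5 = 00100000
Bit 5 of A is 0, so OR-ing with the mask flips it to 1.
  11000011
| 00100000
----------
  11100011

Answer: 11100011 (227)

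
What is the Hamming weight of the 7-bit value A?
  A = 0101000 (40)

0101000
1-bits at positions (from bit 0 = LSB): 3, 5
Count = 2

Answer: 2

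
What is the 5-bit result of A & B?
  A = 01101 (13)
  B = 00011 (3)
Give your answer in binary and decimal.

Apply & to each column (1 only where both bits are 1):
  01101
& 00011
-------
  00001

Answer: 00001 (1)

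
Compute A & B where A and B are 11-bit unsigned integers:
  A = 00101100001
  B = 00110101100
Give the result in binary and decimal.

Apply & to each column (1 only where both bits are 1):
  00101100001
& 00110101100
-------------
  00100100000

Answer: 00100100000 (288)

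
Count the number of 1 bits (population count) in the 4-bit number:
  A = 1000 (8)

1000
1-bits at positions (from bit 0 = LSB): 3
Count = 1

Answer: 1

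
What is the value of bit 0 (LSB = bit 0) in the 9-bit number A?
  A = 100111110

Bit 0 is the 1st from the right.
  100111110
          ^
That bit is 0.

Answer: 0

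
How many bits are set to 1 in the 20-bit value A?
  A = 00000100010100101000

00000100010100101000
1-bits at positions (from bit 0 = LSB): 3, 5, 8, 10, 14
Count = 5

Answer: 5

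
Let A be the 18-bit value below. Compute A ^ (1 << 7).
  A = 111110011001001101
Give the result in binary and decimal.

Mask = 1 << 7 = 000000000010000000
Bit 7 of A is 0; XOR with the mask flips it to 1.
  111110011001001101
^ 000000000010000000
--------------------
  111110011011001101

Answer: 111110011011001101 (255693)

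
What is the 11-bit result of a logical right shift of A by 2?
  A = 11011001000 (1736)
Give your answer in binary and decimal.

Logical shift right by 2: drop the bottom 2 bit(s), prepend 2 zero(s) on the left.
  11011001000  ->  keep [110110010], discard [00], prepend 00
= 00110110010

Answer: 00110110010 (434)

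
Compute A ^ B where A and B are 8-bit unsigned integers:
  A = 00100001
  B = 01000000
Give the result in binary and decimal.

Apply ^ to each column (1 where bits differ):
  00100001
^ 01000000
----------
  01100001

Answer: 01100001 (97)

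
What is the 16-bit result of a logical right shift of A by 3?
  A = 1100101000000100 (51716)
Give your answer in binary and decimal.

Logical shift right by 3: drop the bottom 3 bit(s), prepend 3 zero(s) on the left.
  1100101000000100  ->  keep [1100101000000], discard [100], prepend 000
= 0001100101000000

Answer: 0001100101000000 (6464)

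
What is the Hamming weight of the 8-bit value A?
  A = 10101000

10101000
1-bits at positions (from bit 0 = LSB): 3, 5, 7
Count = 3

Answer: 3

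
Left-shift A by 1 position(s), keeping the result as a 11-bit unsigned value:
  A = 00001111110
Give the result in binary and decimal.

Shift left by 1: drop the top 1 bit(s), append 1 zero(s) on the right.
  00001111110  ->  discard [0], keep [0001111110], append 0
= 00011111100

Answer: 00011111100 (252)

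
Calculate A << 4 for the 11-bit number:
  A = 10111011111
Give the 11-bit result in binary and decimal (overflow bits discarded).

Shift left by 4: drop the top 4 bit(s), append 4 zero(s) on the right.
  10111011111  ->  discard [1011], keep [1011111], append 0000
= 10111110000

Answer: 10111110000 (1520)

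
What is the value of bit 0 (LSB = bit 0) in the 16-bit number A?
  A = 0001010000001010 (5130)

Bit 0 is the 1st from the right.
  0001010000001010
                 ^
That bit is 0.

Answer: 0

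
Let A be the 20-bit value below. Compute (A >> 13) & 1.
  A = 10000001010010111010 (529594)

Bit 13 is the 14th from the right.
  10000001010010111010
        ^
That bit is 0.

Answer: 0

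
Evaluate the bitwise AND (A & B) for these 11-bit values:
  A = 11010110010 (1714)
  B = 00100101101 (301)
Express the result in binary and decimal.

Apply & to each column (1 only where both bits are 1):
  11010110010
& 00100101101
-------------
  00000100000

Answer: 00000100000 (32)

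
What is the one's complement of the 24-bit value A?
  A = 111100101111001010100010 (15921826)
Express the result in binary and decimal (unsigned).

Flip each bit (0->1, 1->0):
  111100101111001010100010
  000011010000110101011101

Answer: 000011010000110101011101 (855389)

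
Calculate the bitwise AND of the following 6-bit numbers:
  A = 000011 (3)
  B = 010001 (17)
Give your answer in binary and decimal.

Apply & to each column (1 only where both bits are 1):
  000011
& 010001
--------
  000001

Answer: 000001 (1)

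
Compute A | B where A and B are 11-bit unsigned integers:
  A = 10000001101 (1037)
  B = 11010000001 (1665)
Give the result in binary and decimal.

Apply | to each column (1 where either bit is 1):
  10000001101
| 11010000001
-------------
  11010001101

Answer: 11010001101 (1677)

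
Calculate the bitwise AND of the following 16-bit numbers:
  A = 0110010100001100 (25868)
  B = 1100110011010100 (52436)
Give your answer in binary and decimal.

Apply & to each column (1 only where both bits are 1):
  0110010100001100
& 1100110011010100
------------------
  0100010000000100

Answer: 0100010000000100 (17412)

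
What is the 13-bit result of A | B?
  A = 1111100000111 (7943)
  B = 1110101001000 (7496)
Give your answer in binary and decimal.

Apply | to each column (1 where either bit is 1):
  1111100000111
| 1110101001000
---------------
  1111101001111

Answer: 1111101001111 (8015)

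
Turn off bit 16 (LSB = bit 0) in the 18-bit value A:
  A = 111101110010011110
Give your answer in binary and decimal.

Mask = ~(1 << 16) = 101111111111111111
Bit 16 of A is 1, so AND-ing with the mask clears it to 0.
  111101110010011110
& 101111111111111111
--------------------
  101101110010011110

Answer: 101101110010011110 (187550)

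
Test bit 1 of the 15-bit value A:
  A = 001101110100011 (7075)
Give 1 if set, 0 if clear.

Bit 1 is the 2nd from the right.
  001101110100011
               ^
That bit is 1.

Answer: 1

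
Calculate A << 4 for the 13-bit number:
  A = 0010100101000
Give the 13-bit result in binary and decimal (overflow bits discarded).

Shift left by 4: drop the top 4 bit(s), append 4 zero(s) on the right.
  0010100101000  ->  discard [0010], keep [100101000], append 0000
= 1001010000000

Answer: 1001010000000 (4736)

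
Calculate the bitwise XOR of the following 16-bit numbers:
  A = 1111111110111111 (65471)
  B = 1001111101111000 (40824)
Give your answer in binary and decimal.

Apply ^ to each column (1 where bits differ):
  1111111110111111
^ 1001111101111000
------------------
  0110000011000111

Answer: 0110000011000111 (24775)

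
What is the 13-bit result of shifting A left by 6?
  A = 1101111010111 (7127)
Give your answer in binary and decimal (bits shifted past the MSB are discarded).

Shift left by 6: drop the top 6 bit(s), append 6 zero(s) on the right.
  1101111010111  ->  discard [110111], keep [1010111], append 000000
= 1010111000000

Answer: 1010111000000 (5568)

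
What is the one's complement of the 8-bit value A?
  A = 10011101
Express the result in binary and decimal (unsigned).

Flip each bit (0->1, 1->0):
  10011101
  01100010

Answer: 01100010 (98)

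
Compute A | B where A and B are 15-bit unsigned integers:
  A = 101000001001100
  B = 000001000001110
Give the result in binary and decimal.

Apply | to each column (1 where either bit is 1):
  101000001001100
| 000001000001110
-----------------
  101001001001110

Answer: 101001001001110 (21070)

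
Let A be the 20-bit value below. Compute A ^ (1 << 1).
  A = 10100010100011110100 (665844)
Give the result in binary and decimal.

Mask = 1 << 1 = 00000000000000000010
Bit 1 of A is 0; XOR with the mask flips it to 1.
  10100010100011110100
^ 00000000000000000010
----------------------
  10100010100011110110

Answer: 10100010100011110110 (665846)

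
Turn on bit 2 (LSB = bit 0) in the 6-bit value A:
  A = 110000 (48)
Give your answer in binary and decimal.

Mask = 1 << 2 = 000100
Bit 2 of A is 0, so OR-ing with the mask flips it to 1.
  110000
| 000100
--------
  110100

Answer: 110100 (52)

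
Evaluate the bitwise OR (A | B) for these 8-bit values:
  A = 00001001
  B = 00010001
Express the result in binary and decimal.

Apply | to each column (1 where either bit is 1):
  00001001
| 00010001
----------
  00011001

Answer: 00011001 (25)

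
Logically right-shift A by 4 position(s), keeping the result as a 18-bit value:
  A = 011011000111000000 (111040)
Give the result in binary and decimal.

Logical shift right by 4: drop the bottom 4 bit(s), prepend 4 zero(s) on the left.
  011011000111000000  ->  keep [01101100011100], discard [0000], prepend 0000
= 000001101100011100

Answer: 000001101100011100 (6940)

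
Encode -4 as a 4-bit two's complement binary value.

1. Binary of +4:  0100
2. Invert bits:     1011
3. Add 1:           1100

Answer: 1100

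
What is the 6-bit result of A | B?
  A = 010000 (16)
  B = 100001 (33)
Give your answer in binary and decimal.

Apply | to each column (1 where either bit is 1):
  010000
| 100001
--------
  110001

Answer: 110001 (49)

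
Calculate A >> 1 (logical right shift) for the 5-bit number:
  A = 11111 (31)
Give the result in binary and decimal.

Logical shift right by 1: drop the bottom 1 bit(s), prepend 1 zero(s) on the left.
  11111  ->  keep [1111], discard [1], prepend 0
= 01111

Answer: 01111 (15)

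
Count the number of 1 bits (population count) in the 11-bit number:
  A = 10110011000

10110011000
1-bits at positions (from bit 0 = LSB): 3, 4, 7, 8, 10
Count = 5

Answer: 5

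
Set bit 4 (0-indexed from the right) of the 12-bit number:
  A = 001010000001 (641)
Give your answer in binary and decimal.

Mask = 1 << 4 = 000000010000
Bit 4 of A is 0, so OR-ing with the mask flips it to 1.
  001010000001
| 000000010000
--------------
  001010010001

Answer: 001010010001 (657)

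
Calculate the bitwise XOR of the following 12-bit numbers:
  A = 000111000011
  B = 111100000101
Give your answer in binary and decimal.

Apply ^ to each column (1 where bits differ):
  000111000011
^ 111100000101
--------------
  111011000110

Answer: 111011000110 (3782)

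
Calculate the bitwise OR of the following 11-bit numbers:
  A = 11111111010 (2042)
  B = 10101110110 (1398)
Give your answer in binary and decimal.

Apply | to each column (1 where either bit is 1):
  11111111010
| 10101110110
-------------
  11111111110

Answer: 11111111110 (2046)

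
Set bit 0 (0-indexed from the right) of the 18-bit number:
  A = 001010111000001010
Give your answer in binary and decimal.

Mask = 1 << 0 = 000000000000000001
Bit 0 of A is 0, so OR-ing with the mask flips it to 1.
  001010111000001010
| 000000000000000001
--------------------
  001010111000001011

Answer: 001010111000001011 (44555)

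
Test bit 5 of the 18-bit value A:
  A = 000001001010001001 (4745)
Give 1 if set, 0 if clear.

Bit 5 is the 6th from the right.
  000001001010001001
              ^
That bit is 0.

Answer: 0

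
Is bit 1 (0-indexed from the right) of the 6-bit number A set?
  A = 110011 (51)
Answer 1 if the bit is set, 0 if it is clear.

Bit 1 is the 2nd from the right.
  110011
      ^
That bit is 1.

Answer: 1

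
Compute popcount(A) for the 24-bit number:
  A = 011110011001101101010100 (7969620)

011110011001101101010100
1-bits at positions (from bit 0 = LSB): 2, 4, 6, 8, 9, 11, 12, 15, 16, 19, 20, 21, 22
Count = 13

Answer: 13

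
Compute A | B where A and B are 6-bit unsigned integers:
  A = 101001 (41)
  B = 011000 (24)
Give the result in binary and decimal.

Apply | to each column (1 where either bit is 1):
  101001
| 011000
--------
  111001

Answer: 111001 (57)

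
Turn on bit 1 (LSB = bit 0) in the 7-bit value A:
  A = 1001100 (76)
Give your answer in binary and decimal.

Mask = 1 << 1 = 0000010
Bit 1 of A is 0, so OR-ing with the mask flips it to 1.
  1001100
| 0000010
---------
  1001110

Answer: 1001110 (78)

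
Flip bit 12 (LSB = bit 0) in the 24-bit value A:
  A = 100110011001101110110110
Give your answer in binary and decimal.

Mask = 1 << 12 = 000000000001000000000000
Bit 12 of A is 1; XOR with the mask flips it to 0.
  100110011001101110110110
^ 000000000001000000000000
--------------------------
  100110011000101110110110

Answer: 100110011000101110110110 (10062774)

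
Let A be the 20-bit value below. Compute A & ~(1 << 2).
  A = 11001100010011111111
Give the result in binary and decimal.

Mask = ~(1 << 2) = 11111111111111111011
Bit 2 of A is 1, so AND-ing with the mask clears it to 0.
  11001100010011111111
& 11111111111111111011
----------------------
  11001100010011111011

Answer: 11001100010011111011 (836859)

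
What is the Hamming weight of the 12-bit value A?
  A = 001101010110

001101010110
1-bits at positions (from bit 0 = LSB): 1, 2, 4, 6, 8, 9
Count = 6

Answer: 6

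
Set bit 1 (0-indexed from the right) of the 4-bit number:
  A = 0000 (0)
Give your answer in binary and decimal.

Mask = 1 << 1 = 0010
Bit 1 of A is 0, so OR-ing with the mask flips it to 1.
  0000
| 0010
------
  0010

Answer: 0010 (2)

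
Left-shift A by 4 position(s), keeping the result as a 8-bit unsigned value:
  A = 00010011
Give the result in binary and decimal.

Shift left by 4: drop the top 4 bit(s), append 4 zero(s) on the right.
  00010011  ->  discard [0001], keep [0011], append 0000
= 00110000

Answer: 00110000 (48)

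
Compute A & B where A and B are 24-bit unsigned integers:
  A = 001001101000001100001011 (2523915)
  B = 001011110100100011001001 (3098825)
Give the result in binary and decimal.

Apply & to each column (1 only where both bits are 1):
  001001101000001100001011
& 001011110100100011001001
--------------------------
  001001100000000000001001

Answer: 001001100000000000001001 (2490377)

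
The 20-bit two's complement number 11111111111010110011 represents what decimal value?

MSB is 1, so the value is negative. Find the magnitude:
1. Invert bits:  00000000000101001100
2. Add 1:        00000000000101001101  = 333
3. Apply sign:   -333

Answer: -333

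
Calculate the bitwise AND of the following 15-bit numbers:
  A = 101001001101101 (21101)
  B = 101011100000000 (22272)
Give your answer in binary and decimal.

Apply & to each column (1 only where both bits are 1):
  101001001101101
& 101011100000000
-----------------
  101001000000000

Answer: 101001000000000 (20992)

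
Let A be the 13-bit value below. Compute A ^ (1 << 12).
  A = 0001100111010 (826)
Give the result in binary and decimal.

Mask = 1 << 12 = 1000000000000
Bit 12 of A is 0; XOR with the mask flips it to 1.
  0001100111010
^ 1000000000000
---------------
  1001100111010

Answer: 1001100111010 (4922)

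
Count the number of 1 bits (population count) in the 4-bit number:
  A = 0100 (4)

0100
1-bits at positions (from bit 0 = LSB): 2
Count = 1

Answer: 1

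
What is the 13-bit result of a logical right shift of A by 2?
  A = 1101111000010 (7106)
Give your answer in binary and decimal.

Logical shift right by 2: drop the bottom 2 bit(s), prepend 2 zero(s) on the left.
  1101111000010  ->  keep [11011110000], discard [10], prepend 00
= 0011011110000

Answer: 0011011110000 (1776)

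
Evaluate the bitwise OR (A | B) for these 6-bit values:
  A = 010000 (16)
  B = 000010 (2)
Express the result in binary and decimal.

Apply | to each column (1 where either bit is 1):
  010000
| 000010
--------
  010010

Answer: 010010 (18)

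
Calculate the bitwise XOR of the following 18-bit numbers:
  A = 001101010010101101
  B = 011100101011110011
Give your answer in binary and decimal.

Apply ^ to each column (1 where bits differ):
  001101010010101101
^ 011100101011110011
--------------------
  010001111001011110

Answer: 010001111001011110 (73310)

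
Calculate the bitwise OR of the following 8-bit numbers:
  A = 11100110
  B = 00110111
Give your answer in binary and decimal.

Apply | to each column (1 where either bit is 1):
  11100110
| 00110111
----------
  11110111

Answer: 11110111 (247)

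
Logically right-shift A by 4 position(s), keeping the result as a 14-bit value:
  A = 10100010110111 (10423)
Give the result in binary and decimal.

Logical shift right by 4: drop the bottom 4 bit(s), prepend 4 zero(s) on the left.
  10100010110111  ->  keep [1010001011], discard [0111], prepend 0000
= 00001010001011

Answer: 00001010001011 (651)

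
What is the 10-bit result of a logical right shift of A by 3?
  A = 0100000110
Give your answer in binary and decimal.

Logical shift right by 3: drop the bottom 3 bit(s), prepend 3 zero(s) on the left.
  0100000110  ->  keep [0100000], discard [110], prepend 000
= 0000100000

Answer: 0000100000 (32)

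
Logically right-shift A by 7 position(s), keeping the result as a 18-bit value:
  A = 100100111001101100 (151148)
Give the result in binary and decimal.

Logical shift right by 7: drop the bottom 7 bit(s), prepend 7 zero(s) on the left.
  100100111001101100  ->  keep [10010011100], discard [1101100], prepend 0000000
= 000000010010011100

Answer: 000000010010011100 (1180)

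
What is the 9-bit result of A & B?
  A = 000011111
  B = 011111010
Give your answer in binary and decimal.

Apply & to each column (1 only where both bits are 1):
  000011111
& 011111010
-----------
  000011010

Answer: 000011010 (26)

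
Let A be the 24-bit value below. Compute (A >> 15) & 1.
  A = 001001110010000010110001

Bit 15 is the 16th from the right.
  001001110010000010110001
          ^
That bit is 0.

Answer: 0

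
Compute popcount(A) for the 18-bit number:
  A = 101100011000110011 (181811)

101100011000110011
1-bits at positions (from bit 0 = LSB): 0, 1, 4, 5, 9, 10, 14, 15, 17
Count = 9

Answer: 9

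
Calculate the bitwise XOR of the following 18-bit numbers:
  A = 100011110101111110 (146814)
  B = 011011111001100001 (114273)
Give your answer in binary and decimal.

Apply ^ to each column (1 where bits differ):
  100011110101111110
^ 011011111001100001
--------------------
  111000001100011111

Answer: 111000001100011111 (230175)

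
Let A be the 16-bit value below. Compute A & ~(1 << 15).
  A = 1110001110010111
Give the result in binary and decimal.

Mask = ~(1 << 15) = 0111111111111111
Bit 15 of A is 1, so AND-ing with the mask clears it to 0.
  1110001110010111
& 0111111111111111
------------------
  0110001110010111

Answer: 0110001110010111 (25495)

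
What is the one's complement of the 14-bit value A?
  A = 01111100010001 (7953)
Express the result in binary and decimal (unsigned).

Flip each bit (0->1, 1->0):
  01111100010001
  10000011101110

Answer: 10000011101110 (8430)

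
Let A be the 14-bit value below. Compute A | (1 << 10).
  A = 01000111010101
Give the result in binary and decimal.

Mask = 1 << 10 = 00010000000000
Bit 10 of A is 0, so OR-ing with the mask flips it to 1.
  01000111010101
| 00010000000000
----------------
  01010111010101

Answer: 01010111010101 (5589)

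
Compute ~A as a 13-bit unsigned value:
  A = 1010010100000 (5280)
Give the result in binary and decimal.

Flip each bit (0->1, 1->0):
  1010010100000
  0101101011111

Answer: 0101101011111 (2911)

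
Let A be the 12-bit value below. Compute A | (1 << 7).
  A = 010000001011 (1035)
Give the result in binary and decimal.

Mask = 1 << 7 = 000010000000
Bit 7 of A is 0, so OR-ing with the mask flips it to 1.
  010000001011
| 000010000000
--------------
  010010001011

Answer: 010010001011 (1163)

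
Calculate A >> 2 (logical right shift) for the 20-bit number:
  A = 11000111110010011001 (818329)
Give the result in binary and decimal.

Logical shift right by 2: drop the bottom 2 bit(s), prepend 2 zero(s) on the left.
  11000111110010011001  ->  keep [110001111100100110], discard [01], prepend 00
= 00110001111100100110

Answer: 00110001111100100110 (204582)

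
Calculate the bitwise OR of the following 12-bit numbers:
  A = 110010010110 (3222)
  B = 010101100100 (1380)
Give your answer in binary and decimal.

Apply | to each column (1 where either bit is 1):
  110010010110
| 010101100100
--------------
  110111110110

Answer: 110111110110 (3574)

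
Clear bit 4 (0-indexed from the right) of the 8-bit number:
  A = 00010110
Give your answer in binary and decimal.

Mask = ~(1 << 4) = 11101111
Bit 4 of A is 1, so AND-ing with the mask clears it to 0.
  00010110
& 11101111
----------
  00000110

Answer: 00000110 (6)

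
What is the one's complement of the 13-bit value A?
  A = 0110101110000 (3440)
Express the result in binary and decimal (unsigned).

Flip each bit (0->1, 1->0):
  0110101110000
  1001010001111

Answer: 1001010001111 (4751)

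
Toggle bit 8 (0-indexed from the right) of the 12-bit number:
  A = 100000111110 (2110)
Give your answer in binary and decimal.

Mask = 1 << 8 = 000100000000
Bit 8 of A is 0; XOR with the mask flips it to 1.
  100000111110
^ 000100000000
--------------
  100100111110

Answer: 100100111110 (2366)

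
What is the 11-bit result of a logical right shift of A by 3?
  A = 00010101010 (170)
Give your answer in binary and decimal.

Logical shift right by 3: drop the bottom 3 bit(s), prepend 3 zero(s) on the left.
  00010101010  ->  keep [00010101], discard [010], prepend 000
= 00000010101

Answer: 00000010101 (21)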